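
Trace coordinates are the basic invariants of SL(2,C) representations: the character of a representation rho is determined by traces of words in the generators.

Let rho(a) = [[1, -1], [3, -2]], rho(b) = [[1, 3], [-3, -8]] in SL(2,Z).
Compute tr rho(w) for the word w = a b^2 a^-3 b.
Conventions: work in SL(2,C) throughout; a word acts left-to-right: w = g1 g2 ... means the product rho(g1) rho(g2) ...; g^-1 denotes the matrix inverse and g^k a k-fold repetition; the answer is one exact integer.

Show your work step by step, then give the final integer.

rho(a) = [[1, -1], [3, -2]]
... * rho(b) = [[1, 3], [-3, -8]]  ->  [[4, 11], [9, 25]]
... * rho(b) = [[1, 3], [-3, -8]]  ->  [[-29, -76], [-66, -173]]
... * rho(a^-1) = [[-2, 1], [-3, 1]]  ->  [[286, -105], [651, -239]]
... * rho(a^-1) = [[-2, 1], [-3, 1]]  ->  [[-257, 181], [-585, 412]]
... * rho(a^-1) = [[-2, 1], [-3, 1]]  ->  [[-29, -76], [-66, -173]]
... * rho(b) = [[1, 3], [-3, -8]]  ->  [[199, 521], [453, 1186]]
tr = 199 + 1186 = 1385

1385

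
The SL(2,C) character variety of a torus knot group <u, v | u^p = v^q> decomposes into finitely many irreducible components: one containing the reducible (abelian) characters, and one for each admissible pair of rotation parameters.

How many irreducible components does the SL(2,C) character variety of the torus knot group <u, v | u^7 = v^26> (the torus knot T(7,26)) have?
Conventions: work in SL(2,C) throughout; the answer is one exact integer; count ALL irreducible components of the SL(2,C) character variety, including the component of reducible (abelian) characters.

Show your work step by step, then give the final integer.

Gamma = < u, v | u^7 = v^26 > (torus knot T(7,26)); the central element u^7 = v^26 acts as +I or -I in any irreducible SL(2,C) representation.
This locks tr(u) to 2*cos(pi*alpha/7), alpha in 1..6, and tr(v) to 2*cos(pi*beta/26), beta in 1..25, on each component of irreducible characters.
u^7 = (-1)^alpha I and v^26 = (-1)^beta I must agree, so alpha and beta have equal parity.
Enumerate parity-matched pairs: 3*13 odd-odd plus 3*12 even-even gives 75.
components with irreducible characters: 75; plus the single component of reducible (abelian) characters: total 76.

76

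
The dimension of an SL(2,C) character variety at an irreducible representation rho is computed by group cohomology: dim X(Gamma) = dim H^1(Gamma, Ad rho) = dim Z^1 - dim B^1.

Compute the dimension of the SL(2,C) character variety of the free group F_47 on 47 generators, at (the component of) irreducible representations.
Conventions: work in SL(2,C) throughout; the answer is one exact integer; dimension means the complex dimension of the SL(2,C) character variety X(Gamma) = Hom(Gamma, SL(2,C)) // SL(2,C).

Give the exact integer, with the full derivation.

The free group F_47: 47 generators, no relators.
A cocycle picks one sl_2 vector per generator freely, giving dim Z^1 = 3*47 = 141.
At an irreducible rho the centralizer of the image in sl_2 is 0, so the coboundary map sl_2 -> Z^1 is injective: dim B^1 = 3.
dim X = dim H^1 = dim Z^1 - dim B^1 = 141 - 3 = 138.

138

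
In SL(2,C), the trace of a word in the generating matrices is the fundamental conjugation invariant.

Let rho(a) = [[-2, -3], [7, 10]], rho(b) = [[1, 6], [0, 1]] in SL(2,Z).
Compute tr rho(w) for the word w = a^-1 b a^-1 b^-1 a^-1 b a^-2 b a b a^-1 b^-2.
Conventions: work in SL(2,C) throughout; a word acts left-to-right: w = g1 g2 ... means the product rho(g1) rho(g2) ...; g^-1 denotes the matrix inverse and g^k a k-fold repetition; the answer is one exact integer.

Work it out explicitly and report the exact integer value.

rho(a^-1) = [[10, 3], [-7, -2]]
... * rho(b) = [[1, 6], [0, 1]]  ->  [[10, 63], [-7, -44]]
... * rho(a^-1) = [[10, 3], [-7, -2]]  ->  [[-341, -96], [238, 67]]
... * rho(b^-1) = [[1, -6], [0, 1]]  ->  [[-341, 1950], [238, -1361]]
... * rho(a^-1) = [[10, 3], [-7, -2]]  ->  [[-17060, -4923], [11907, 3436]]
... * rho(b) = [[1, 6], [0, 1]]  ->  [[-17060, -107283], [11907, 74878]]
... * rho(a^-1) = [[10, 3], [-7, -2]]  ->  [[580381, 163386], [-405076, -114035]]
... * rho(a^-1) = [[10, 3], [-7, -2]]  ->  [[4660108, 1414371], [-3252515, -987158]]
... * rho(b) = [[1, 6], [0, 1]]  ->  [[4660108, 29375019], [-3252515, -20502248]]
... * rho(a) = [[-2, -3], [7, 10]]  ->  [[196304917, 279769866], [-137010706, -195264935]]
... * rho(b) = [[1, 6], [0, 1]]  ->  [[196304917, 1457599368], [-137010706, -1017329171]]
... * rho(a^-1) = [[10, 3], [-7, -2]]  ->  [[-8240146406, -2326283985], [5751197137, 1623626224]]
... * rho(b^-1) = [[1, -6], [0, 1]]  ->  [[-8240146406, 47114594451], [5751197137, -32883556598]]
... * rho(b^-1) = [[1, -6], [0, 1]]  ->  [[-8240146406, 96555472887], [5751197137, -67390739420]]
tr = -8240146406 + -67390739420 = -75630885826

-75630885826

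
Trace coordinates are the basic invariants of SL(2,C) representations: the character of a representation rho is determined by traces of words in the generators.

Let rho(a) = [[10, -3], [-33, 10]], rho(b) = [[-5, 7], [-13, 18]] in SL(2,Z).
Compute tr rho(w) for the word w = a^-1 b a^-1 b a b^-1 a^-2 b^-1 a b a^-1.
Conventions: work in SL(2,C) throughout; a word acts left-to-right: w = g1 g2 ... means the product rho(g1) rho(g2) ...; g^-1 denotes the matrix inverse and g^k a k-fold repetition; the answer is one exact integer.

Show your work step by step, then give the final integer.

54285622772296

rho(a^-1) = [[10, 3], [33, 10]]
... * rho(b) = [[-5, 7], [-13, 18]]  ->  [[-89, 124], [-295, 411]]
... * rho(a^-1) = [[10, 3], [33, 10]]  ->  [[3202, 973], [10613, 3225]]
... * rho(b) = [[-5, 7], [-13, 18]]  ->  [[-28659, 39928], [-94990, 132341]]
... * rho(a) = [[10, -3], [-33, 10]]  ->  [[-1604214, 485257], [-5317153, 1608380]]
... * rho(b^-1) = [[18, -7], [13, -5]]  ->  [[-22567511, 8803213], [-74799814, 29178171]]
... * rho(a^-1) = [[10, 3], [33, 10]]  ->  [[64830919, 20329597], [214881503, 67382268]]
... * rho(a^-1) = [[10, 3], [33, 10]]  ->  [[1319185891, 397788727], [4372429874, 1318467189]]
... * rho(b^-1) = [[18, -7], [13, -5]]  ->  [[28916599489, -11223244872], [95843811189, -37199345063]]
... * rho(a) = [[10, -3], [-33, 10]]  ->  [[659533075666, -198982247187], [2186016498969, -659524884197]]
... * rho(b) = [[-5, 7], [-13, 18]]  ->  [[-710896164899, 1035051080296], [-2356259000284, 3430667577237]]
... * rho(a^-1) = [[10, 3], [33, 10]]  ->  [[27047724000778, 8217822308263], [89649440045981, 27237898771518]]
tr = 27047724000778 + 27237898771518 = 54285622772296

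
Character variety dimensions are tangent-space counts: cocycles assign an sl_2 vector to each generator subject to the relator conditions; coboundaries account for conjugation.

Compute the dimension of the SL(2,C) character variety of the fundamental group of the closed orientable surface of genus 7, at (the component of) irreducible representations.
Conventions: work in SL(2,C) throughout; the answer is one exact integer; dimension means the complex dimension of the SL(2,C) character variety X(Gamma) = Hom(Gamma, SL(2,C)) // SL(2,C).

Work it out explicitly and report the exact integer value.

36

Gamma = pi_1(Sigma_7) = < a_1, b_1, ..., a_7, b_7 | prod [a_i, b_i] > has 2g = 14 generators and 1 relator.
Before the relator condition, cocycle space has dim 3*14 = 42.
H^2 = coker(d_2) is dual to H^0 = 0 at irreducible rho (Poincare duality), so d_2 is onto: dim Z^1 = 39.
As always at irreducible rho, dim B^1 = 3.
dim X = dim H^1 = 39 - 3 = 36.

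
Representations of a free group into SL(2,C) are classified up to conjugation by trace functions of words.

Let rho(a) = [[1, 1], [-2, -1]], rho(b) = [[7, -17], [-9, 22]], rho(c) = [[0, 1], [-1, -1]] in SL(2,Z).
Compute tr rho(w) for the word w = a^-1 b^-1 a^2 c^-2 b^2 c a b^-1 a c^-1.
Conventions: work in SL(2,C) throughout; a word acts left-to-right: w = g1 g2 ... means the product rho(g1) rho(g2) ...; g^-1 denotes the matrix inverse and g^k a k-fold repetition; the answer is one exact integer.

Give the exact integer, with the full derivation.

-114668

rho(a^-1) = [[-1, -1], [2, 1]]
... * rho(b^-1) = [[22, 17], [9, 7]]  ->  [[-31, -24], [53, 41]]
... * rho(a) = [[1, 1], [-2, -1]]  ->  [[17, -7], [-29, 12]]
... * rho(a) = [[1, 1], [-2, -1]]  ->  [[31, 24], [-53, -41]]
... * rho(c^-1) = [[-1, -1], [1, 0]]  ->  [[-7, -31], [12, 53]]
... * rho(c^-1) = [[-1, -1], [1, 0]]  ->  [[-24, 7], [41, -12]]
... * rho(b) = [[7, -17], [-9, 22]]  ->  [[-231, 562], [395, -961]]
... * rho(b) = [[7, -17], [-9, 22]]  ->  [[-6675, 16291], [11414, -27857]]
... * rho(c) = [[0, 1], [-1, -1]]  ->  [[-16291, -22966], [27857, 39271]]
... * rho(a) = [[1, 1], [-2, -1]]  ->  [[29641, 6675], [-50685, -11414]]
... * rho(b^-1) = [[22, 17], [9, 7]]  ->  [[712177, 550622], [-1217796, -941543]]
... * rho(a) = [[1, 1], [-2, -1]]  ->  [[-389067, 161555], [665290, -276253]]
... * rho(c^-1) = [[-1, -1], [1, 0]]  ->  [[550622, 389067], [-941543, -665290]]
tr = 550622 + -665290 = -114668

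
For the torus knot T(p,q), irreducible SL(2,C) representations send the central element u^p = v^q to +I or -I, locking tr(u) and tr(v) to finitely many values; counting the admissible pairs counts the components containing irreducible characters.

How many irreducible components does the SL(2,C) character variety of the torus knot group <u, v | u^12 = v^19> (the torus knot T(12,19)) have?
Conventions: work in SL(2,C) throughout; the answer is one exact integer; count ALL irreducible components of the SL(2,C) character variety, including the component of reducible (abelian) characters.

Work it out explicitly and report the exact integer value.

100

Gamma = < u, v | u^12 = v^19 > (torus knot T(12,19)); the central element u^12 = v^19 acts as +I or -I in any irreducible SL(2,C) representation.
So on each irreducible component the traces are pinned: tr(u) = 2*cos(pi*alpha/12) with 1 <= alpha <= 11, tr(v) = 2*cos(pi*beta/19) with 1 <= beta <= 18.
The two central values (-1)^alpha I and (-1)^beta I must be the same matrix, so alpha and beta share a parity.
Enumerate parity-matched pairs: 6*9 odd-odd plus 5*9 even-even gives 99.
That is 99 components of irreducible characters, and with the reducible (abelian) component the total is 100.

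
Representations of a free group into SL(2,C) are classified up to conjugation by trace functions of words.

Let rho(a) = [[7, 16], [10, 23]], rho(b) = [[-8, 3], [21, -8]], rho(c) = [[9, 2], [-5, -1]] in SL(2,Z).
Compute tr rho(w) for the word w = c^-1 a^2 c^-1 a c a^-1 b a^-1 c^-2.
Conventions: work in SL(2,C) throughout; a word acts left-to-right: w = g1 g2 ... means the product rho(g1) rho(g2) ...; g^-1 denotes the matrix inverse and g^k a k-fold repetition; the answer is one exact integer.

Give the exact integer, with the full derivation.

rho(c^-1) = [[-1, -2], [5, 9]]
... * rho(a) = [[7, 16], [10, 23]]  ->  [[-27, -62], [125, 287]]
... * rho(a) = [[7, 16], [10, 23]]  ->  [[-809, -1858], [3745, 8601]]
... * rho(c^-1) = [[-1, -2], [5, 9]]  ->  [[-8481, -15104], [39260, 69919]]
... * rho(a) = [[7, 16], [10, 23]]  ->  [[-210407, -483088], [974010, 2236297]]
... * rho(c) = [[9, 2], [-5, -1]]  ->  [[521777, 62274], [-2415395, -288277]]
... * rho(a^-1) = [[23, -16], [-10, 7]]  ->  [[11378131, -7912514], [-52671315, 36628381]]
... * rho(b) = [[-8, 3], [21, -8]]  ->  [[-257187842, 97434505], [1190566521, -451040993]]
... * rho(a^-1) = [[23, -16], [-10, 7]]  ->  [[-6889665416, 4797047007], [31893439913, -22206351287]]
... * rho(c^-1) = [[-1, -2], [5, 9]]  ->  [[30874900451, 56952753895], [-142925196348, -263644041409]]
... * rho(c^-1) = [[-1, -2], [5, 9]]  ->  [[253888869024, 450824984153], [-1175295010697, -2086945979985]]
tr = 253888869024 + -2086945979985 = -1833057110961

-1833057110961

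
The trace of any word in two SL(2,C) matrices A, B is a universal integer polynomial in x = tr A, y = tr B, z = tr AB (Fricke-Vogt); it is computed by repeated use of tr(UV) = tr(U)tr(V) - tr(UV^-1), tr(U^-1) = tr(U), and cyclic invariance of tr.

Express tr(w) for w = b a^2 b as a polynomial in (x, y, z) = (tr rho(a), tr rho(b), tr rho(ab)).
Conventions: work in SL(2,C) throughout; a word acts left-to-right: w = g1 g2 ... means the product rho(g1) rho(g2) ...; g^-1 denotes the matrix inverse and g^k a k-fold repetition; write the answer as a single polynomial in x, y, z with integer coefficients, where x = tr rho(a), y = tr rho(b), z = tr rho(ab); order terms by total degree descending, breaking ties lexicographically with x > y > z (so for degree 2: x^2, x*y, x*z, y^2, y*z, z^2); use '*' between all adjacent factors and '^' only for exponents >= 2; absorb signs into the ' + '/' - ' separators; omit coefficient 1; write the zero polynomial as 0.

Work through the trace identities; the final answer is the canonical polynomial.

x*y*z - x^2 - y^2 + 2

next, tr(b^2 a) = tr(b) tr(a b) - tr(a)  (reduce the b square) = y*z - x
next, tr(b^2) = tr(b) tr(b) - tr(1)  (reduce the b square) = y^2 - 2
next, tr(b a^2 b) = tr(a) tr(b^2 a) - tr(b^2)  (reduce the a square) = x*y*z - x^2 - y^2 + 2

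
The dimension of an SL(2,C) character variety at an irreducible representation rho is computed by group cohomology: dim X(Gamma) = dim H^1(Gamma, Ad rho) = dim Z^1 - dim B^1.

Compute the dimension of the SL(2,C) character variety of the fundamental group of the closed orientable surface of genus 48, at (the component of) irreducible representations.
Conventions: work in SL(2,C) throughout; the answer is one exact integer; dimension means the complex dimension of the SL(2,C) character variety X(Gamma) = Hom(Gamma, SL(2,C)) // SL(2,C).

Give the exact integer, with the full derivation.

pi_1 of the closed genus-48 surface has 96 generators bound by the single product-of-commutators relator.
Unconstrained cocycle data is one sl_2 vector per generator (288 dimensions), cut by the relator condition d_2(z) = 0.
At an irreducible rho, H^2 = coker(d_2) vanishes (Poincare duality: H^2 is dual to H^0 = invariants = 0), so d_2 is surjective onto sl_2 and dim Z^1 = 288 - 3 = 285.
Coboundaries contribute dim B^1 = 3 (injective at irreducible rho).
Hence dim X = 285 - 3 = 282.

282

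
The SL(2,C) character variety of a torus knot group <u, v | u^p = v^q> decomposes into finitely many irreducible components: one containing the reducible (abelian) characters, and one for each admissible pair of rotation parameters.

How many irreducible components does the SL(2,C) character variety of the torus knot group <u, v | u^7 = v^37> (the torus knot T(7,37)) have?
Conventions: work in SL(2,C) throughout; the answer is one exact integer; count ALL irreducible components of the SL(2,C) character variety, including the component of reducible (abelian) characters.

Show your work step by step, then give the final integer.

Gamma = < u, v | u^7 = v^37 > (torus knot T(7,37)); the central element u^7 = v^37 acts as +I or -I in any irreducible SL(2,C) representation.
On an irreducible component, tr(u) is locked at 2*cos(pi*alpha/7) for some alpha in 1..6, and tr(v) at 2*cos(pi*beta/37) for some beta in 1..36.
Consistency of u^7 = (-1)^alpha I with v^37 = (-1)^beta I forces alpha = beta (mod 2).
count pairs: odd alpha (3 choices) x odd beta (18), plus even alpha (3) x even beta (18): 3*18 + 3*18 = 108.
That is 108 components of irreducible characters, and with the reducible (abelian) component the total is 109.

109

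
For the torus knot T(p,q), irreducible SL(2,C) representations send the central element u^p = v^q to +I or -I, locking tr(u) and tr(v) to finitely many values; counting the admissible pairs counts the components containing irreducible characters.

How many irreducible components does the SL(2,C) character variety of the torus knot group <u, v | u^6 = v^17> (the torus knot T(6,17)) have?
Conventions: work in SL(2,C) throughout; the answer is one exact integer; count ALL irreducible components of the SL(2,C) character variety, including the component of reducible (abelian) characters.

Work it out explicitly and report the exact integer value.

In the torus knot group T(6,17), u^6 = v^17 is central, so an irreducible representation sends it to +I or -I (Schur).
So on each irreducible component the traces are pinned: tr(u) = 2*cos(pi*alpha/6) with 1 <= alpha <= 5, tr(v) = 2*cos(pi*beta/17) with 1 <= beta <= 16.
The two central values (-1)^alpha I and (-1)^beta I must be the same matrix, so alpha and beta share a parity.
Enumerate parity-matched pairs: 3*8 odd-odd plus 2*8 even-even gives 40.
Total: 40 irreducible-character components + 1 reducible (abelian) component = 41.

41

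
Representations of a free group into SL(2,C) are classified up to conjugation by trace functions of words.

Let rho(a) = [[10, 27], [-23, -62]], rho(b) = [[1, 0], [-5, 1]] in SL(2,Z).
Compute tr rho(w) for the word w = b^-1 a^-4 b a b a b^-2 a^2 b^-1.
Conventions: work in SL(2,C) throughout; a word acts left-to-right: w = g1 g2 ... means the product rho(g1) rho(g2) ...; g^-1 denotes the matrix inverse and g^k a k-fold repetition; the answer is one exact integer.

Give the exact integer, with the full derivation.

rho(b^-1) = [[1, 0], [5, 1]]
... * rho(a^-1) = [[-62, -27], [23, 10]]  ->  [[-62, -27], [-287, -125]]
... * rho(a^-1) = [[-62, -27], [23, 10]]  ->  [[3223, 1404], [14919, 6499]]
... * rho(a^-1) = [[-62, -27], [23, 10]]  ->  [[-167534, -72981], [-775501, -337823]]
... * rho(a^-1) = [[-62, -27], [23, 10]]  ->  [[8708545, 3793608], [40311133, 17560297]]
... * rho(b) = [[1, 0], [-5, 1]]  ->  [[-10259495, 3793608], [-47490352, 17560297]]
... * rho(a) = [[10, 27], [-23, -62]]  ->  [[-189847934, -512210061], [-878790351, -2370977918]]
... * rho(b) = [[1, 0], [-5, 1]]  ->  [[2371202371, -512210061], [10976099239, -2370977918]]
... * rho(a) = [[10, 27], [-23, -62]]  ->  [[35492855113, 95779487799], [164293484504, 443355310369]]
... * rho(b^-1) = [[1, 0], [5, 1]]  ->  [[514390294108, 95779487799], [2381070036349, 443355310369]]
... * rho(b^-1) = [[1, 0], [5, 1]]  ->  [[993287733103, 95779487799], [4597846588194, 443355310369]]
... * rho(a) = [[10, 27], [-23, -62]]  ->  [[7729949111653, 20880440550243], [35781293743453, 96653828638360]]
... * rho(a) = [[10, 27], [-23, -62]]  ->  [[-402950641539059, -1085878688100435], [-1865225121247750, -5026442444505089]]
... * rho(b^-1) = [[1, 0], [5, 1]]  ->  [[-5832344082041234, -1085878688100435], [-26997437343773195, -5026442444505089]]
tr = -5832344082041234 + -5026442444505089 = -10858786526546323

-10858786526546323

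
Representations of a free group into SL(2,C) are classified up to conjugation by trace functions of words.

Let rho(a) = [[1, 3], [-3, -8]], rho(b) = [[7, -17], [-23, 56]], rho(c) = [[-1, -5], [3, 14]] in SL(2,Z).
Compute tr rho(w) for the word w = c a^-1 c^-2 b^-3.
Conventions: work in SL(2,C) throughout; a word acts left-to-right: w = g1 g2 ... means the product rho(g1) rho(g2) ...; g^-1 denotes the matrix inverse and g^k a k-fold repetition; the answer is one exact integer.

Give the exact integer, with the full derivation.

rho(c) = [[-1, -5], [3, 14]]
... * rho(a^-1) = [[-8, -3], [3, 1]]  ->  [[-7, -2], [18, 5]]
... * rho(c^-1) = [[14, 5], [-3, -1]]  ->  [[-92, -33], [237, 85]]
... * rho(c^-1) = [[14, 5], [-3, -1]]  ->  [[-1189, -427], [3063, 1100]]
... * rho(b^-1) = [[56, 17], [23, 7]]  ->  [[-76405, -23202], [196828, 59771]]
... * rho(b^-1) = [[56, 17], [23, 7]]  ->  [[-4812326, -1461299], [12397101, 3764473]]
... * rho(b^-1) = [[56, 17], [23, 7]]  ->  [[-303100133, -92038635], [780820535, 237102028]]
tr = -303100133 + 237102028 = -65998105

-65998105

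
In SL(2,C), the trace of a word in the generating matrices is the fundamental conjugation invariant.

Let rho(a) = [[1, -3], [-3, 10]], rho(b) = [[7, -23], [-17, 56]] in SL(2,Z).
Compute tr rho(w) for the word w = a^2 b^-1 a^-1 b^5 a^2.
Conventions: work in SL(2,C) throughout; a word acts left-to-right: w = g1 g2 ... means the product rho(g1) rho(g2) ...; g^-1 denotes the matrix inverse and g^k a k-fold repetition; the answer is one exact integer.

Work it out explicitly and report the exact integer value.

rho(a) = [[1, -3], [-3, 10]]
... * rho(a) = [[1, -3], [-3, 10]]  ->  [[10, -33], [-33, 109]]
... * rho(b^-1) = [[56, 23], [17, 7]]  ->  [[-1, -1], [5, 4]]
... * rho(a^-1) = [[10, 3], [3, 1]]  ->  [[-13, -4], [62, 19]]
... * rho(b) = [[7, -23], [-17, 56]]  ->  [[-23, 75], [111, -362]]
... * rho(b) = [[7, -23], [-17, 56]]  ->  [[-1436, 4729], [6931, -22825]]
... * rho(b) = [[7, -23], [-17, 56]]  ->  [[-90445, 297852], [436542, -1437613]]
... * rho(b) = [[7, -23], [-17, 56]]  ->  [[-5696599, 18759947], [27495215, -90546794]]
... * rho(b) = [[7, -23], [-17, 56]]  ->  [[-358795292, 1181578809], [1731762003, -5703010409]]
... * rho(a) = [[1, -3], [-3, 10]]  ->  [[-3903531719, 12892173966], [18840793230, -62225390099]]
... * rho(a) = [[1, -3], [-3, 10]]  ->  [[-42580053617, 140632334817], [205516963527, -678776280680]]
tr = -42580053617 + -678776280680 = -721356334297

-721356334297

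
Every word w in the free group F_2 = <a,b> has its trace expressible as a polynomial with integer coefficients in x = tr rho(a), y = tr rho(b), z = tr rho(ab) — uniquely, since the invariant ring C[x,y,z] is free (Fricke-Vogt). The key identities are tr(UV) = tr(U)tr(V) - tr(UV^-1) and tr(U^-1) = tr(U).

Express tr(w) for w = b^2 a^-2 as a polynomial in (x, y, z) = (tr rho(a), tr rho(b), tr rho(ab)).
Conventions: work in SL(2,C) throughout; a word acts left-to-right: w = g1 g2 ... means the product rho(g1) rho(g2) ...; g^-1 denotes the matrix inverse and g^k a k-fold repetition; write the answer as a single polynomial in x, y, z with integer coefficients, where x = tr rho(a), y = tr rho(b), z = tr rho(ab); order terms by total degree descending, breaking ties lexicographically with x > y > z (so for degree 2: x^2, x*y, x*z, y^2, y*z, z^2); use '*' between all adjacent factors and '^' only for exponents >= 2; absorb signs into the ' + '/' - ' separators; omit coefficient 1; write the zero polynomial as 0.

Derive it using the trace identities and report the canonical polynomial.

so tr(b^2) = tr(b) tr(b) - tr(1) = y^2 - 2
tr(b^2 a) = tr(b) tr(a b) - tr(a) = y*z - x
tr(b^2 a^-1) = tr(b^2) tr(a) - tr(b^2 a) = x*y^2 - y*z - x
tr(b^2 a^-2) = tr(b^2 a^-1) tr(a) - tr(b^2) = x^2*y^2 - x*y*z - x^2 - y^2 + 2

x^2*y^2 - x*y*z - x^2 - y^2 + 2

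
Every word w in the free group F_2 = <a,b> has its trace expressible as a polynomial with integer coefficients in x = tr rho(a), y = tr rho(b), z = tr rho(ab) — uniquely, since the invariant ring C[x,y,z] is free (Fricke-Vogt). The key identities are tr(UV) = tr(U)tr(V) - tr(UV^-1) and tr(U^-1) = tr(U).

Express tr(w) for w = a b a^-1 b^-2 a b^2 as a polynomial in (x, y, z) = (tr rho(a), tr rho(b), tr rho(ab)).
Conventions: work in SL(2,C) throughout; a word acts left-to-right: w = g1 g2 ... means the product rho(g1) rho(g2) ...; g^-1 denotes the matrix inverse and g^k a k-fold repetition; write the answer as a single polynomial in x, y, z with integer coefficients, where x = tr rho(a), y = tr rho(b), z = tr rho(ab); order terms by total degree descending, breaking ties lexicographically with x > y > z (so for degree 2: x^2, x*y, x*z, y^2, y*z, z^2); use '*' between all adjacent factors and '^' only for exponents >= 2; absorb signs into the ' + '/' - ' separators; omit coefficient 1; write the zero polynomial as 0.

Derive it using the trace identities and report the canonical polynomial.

next, trace(b a b) = trace(b) trace(a b) - trace(a)  (reduce the b square) = y*z - x
next, trace(b^2 a b) = trace(b) trace(b a b) - trace(b a)  (reduce the b square) = y^2*z - x*y - z
and trace(a b a b) = trace(a b) trace(a b) - trace(1)  (split on a) = z^2 - 2
trace(a b a) = trace(a) trace(b a) - trace(b)  (reduce the a square) = x*z - y
and trace(a b^2 a b) = trace(b) trace(a b a b) - trace(a b a)  (reduce the b square) = y*z^2 - x*z - y
and trace(a^2) = trace(a) trace(a) - trace(1)  (reduce the a square) = x^2 - 2
next, trace(a b^2 a) = trace(b) trace(a^2 b) - trace(a^2)  (reduce the b square) = x*y*z - x^2 - y^2 + 2
trace(b a b^2 a b) = trace(b) trace(a b^2 a b) - trace(a b^2 a)  (reduce the b square) = y^2*z^2 - 2*x*y*z + x^2 - 2
trace(a b a b a b) = trace(a b) trace(a b a b) - trace(a^-1 b^-1)  (split on a) = z^3 - 3*z
trace(a b a b a) = trace(a) trace(b a b a) - trace(b a b)  (reduce the a square) = x*z^2 - y*z - x
trace(b a b^2 a b a) = trace(b) trace(a b a b a b) - trace(a b a b a)  (reduce the b square) = y*z^3 - x*z^2 - 2*y*z + x
trace(a b^2 a b a^-1 b) = trace(b a b^2 a b) trace(a) - trace(b a b^2 a b a)  (eliminate a^-1) = x*y^2*z^2 - 2*x^2*y*z - y*z^3 + x^3 + x*z^2 + 2*y*z - 3*x
next, trace(a b^2 a b a^-1 b^-1) = trace(a b^2 a b a^-1) trace(b) - trace(a b^2 a b a^-1 b)  (eliminate b^-1) = -x*y^2*z^2 + 2*x^2*y*z + y^3*z + y*z^3 - x^3 - x*y^2 - x*z^2 - 3*y*z + 3*x
next, trace(a b a^-1 b^-2 a b^2) = trace(a b^2 a b a^-1 b^-1) trace(b) - trace(a b^2 a b a^-1)  (eliminate b^-1) = -x*y^3*z^2 + 2*x^2*y^2*z + y^4*z + y^2*z^3 - x^3*y - x*y^3 - x*y*z^2 - 4*y^2*z + 4*x*y + z

-x*y^3*z^2 + 2*x^2*y^2*z + y^4*z + y^2*z^3 - x^3*y - x*y^3 - x*y*z^2 - 4*y^2*z + 4*x*y + z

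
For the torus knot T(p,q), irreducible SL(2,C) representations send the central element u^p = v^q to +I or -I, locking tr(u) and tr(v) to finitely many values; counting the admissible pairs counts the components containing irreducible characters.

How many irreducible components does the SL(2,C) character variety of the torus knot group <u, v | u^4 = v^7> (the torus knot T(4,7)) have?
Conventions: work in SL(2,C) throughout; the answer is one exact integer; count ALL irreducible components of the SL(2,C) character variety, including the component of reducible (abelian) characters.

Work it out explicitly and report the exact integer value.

For T(4,7): irreducibility forces the central element u^4 = v^7 to one of +I, -I.
On an irreducible component, tr(u) is locked at 2*cos(pi*alpha/4) for some alpha in 1..3, and tr(v) at 2*cos(pi*beta/7) for some beta in 1..6.
u^4 = (-1)^alpha I and v^7 = (-1)^beta I must agree, so alpha and beta have equal parity.
Enumerate parity-matched pairs: 2*3 odd-odd plus 1*3 even-even gives 9.
That is 9 components of irreducible characters, and with the reducible (abelian) component the total is 10.

10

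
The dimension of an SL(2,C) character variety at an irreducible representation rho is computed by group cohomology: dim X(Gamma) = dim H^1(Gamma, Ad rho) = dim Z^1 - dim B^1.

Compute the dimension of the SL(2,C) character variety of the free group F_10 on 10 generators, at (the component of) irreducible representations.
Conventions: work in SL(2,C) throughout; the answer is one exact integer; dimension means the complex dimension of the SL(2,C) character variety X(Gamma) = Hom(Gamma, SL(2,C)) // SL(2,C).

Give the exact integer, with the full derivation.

27

Here Gamma is free of rank 10 — no relator constrains a cocycle.
Z^1(Gamma, Ad rho) = (sl_2)^10: a cocycle is a free choice of one sl_2 vector per generator, so dim Z^1 = 3*10 = 30.
dim B^1 = 3: the coboundary map is injective because an irreducible image has centralizer 0 in sl_2.
Therefore dim X = 30 - 3 = 27.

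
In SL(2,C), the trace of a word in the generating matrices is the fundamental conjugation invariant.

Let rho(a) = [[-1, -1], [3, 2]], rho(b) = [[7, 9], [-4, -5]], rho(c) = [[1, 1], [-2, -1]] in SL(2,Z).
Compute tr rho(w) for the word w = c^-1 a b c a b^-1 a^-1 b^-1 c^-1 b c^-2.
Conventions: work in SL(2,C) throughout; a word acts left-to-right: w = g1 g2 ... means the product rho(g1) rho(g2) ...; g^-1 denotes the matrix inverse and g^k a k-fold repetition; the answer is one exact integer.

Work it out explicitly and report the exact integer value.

202

rho(c^-1) = [[-1, -1], [2, 1]]
... * rho(a) = [[-1, -1], [3, 2]]  ->  [[-2, -1], [1, 0]]
... * rho(b) = [[7, 9], [-4, -5]]  ->  [[-10, -13], [7, 9]]
... * rho(c) = [[1, 1], [-2, -1]]  ->  [[16, 3], [-11, -2]]
... * rho(a) = [[-1, -1], [3, 2]]  ->  [[-7, -10], [5, 7]]
... * rho(b^-1) = [[-5, -9], [4, 7]]  ->  [[-5, -7], [3, 4]]
... * rho(a^-1) = [[2, 1], [-3, -1]]  ->  [[11, 2], [-6, -1]]
... * rho(b^-1) = [[-5, -9], [4, 7]]  ->  [[-47, -85], [26, 47]]
... * rho(c^-1) = [[-1, -1], [2, 1]]  ->  [[-123, -38], [68, 21]]
... * rho(b) = [[7, 9], [-4, -5]]  ->  [[-709, -917], [392, 507]]
... * rho(c^-1) = [[-1, -1], [2, 1]]  ->  [[-1125, -208], [622, 115]]
... * rho(c^-1) = [[-1, -1], [2, 1]]  ->  [[709, 917], [-392, -507]]
tr = 709 + -507 = 202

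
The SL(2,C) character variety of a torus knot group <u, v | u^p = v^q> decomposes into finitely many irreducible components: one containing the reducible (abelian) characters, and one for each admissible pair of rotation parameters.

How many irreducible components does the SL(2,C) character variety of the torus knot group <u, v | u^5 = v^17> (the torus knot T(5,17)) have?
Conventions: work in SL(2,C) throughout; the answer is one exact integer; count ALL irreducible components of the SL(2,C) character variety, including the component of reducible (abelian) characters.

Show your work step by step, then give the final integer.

Gamma = < u, v | u^5 = v^17 > (torus knot T(5,17)); the central element u^5 = v^17 acts as +I or -I in any irreducible SL(2,C) representation.
On an irreducible component, tr(u) is locked at 2*cos(pi*alpha/5) for some alpha in 1..4, and tr(v) at 2*cos(pi*beta/17) for some beta in 1..16.
u^5 = (-1)^alpha I and v^17 = (-1)^beta I must agree, so alpha and beta have equal parity.
Enumerate parity-matched pairs: 2*8 odd-odd plus 2*8 even-even gives 32.
Total: 32 irreducible-character components + 1 reducible (abelian) component = 33.

33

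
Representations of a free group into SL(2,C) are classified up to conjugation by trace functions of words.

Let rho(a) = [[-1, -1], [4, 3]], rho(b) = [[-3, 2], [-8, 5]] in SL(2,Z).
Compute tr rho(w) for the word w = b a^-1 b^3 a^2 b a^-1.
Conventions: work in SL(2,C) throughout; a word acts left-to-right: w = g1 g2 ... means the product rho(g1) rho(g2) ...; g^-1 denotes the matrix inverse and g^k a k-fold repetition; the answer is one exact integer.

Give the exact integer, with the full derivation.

rho(b) = [[-3, 2], [-8, 5]]
... * rho(a^-1) = [[3, 1], [-4, -1]]  ->  [[-17, -5], [-44, -13]]
... * rho(b) = [[-3, 2], [-8, 5]]  ->  [[91, -59], [236, -153]]
... * rho(b) = [[-3, 2], [-8, 5]]  ->  [[199, -113], [516, -293]]
... * rho(b) = [[-3, 2], [-8, 5]]  ->  [[307, -167], [796, -433]]
... * rho(a) = [[-1, -1], [4, 3]]  ->  [[-975, -808], [-2528, -2095]]
... * rho(a) = [[-1, -1], [4, 3]]  ->  [[-2257, -1449], [-5852, -3757]]
... * rho(b) = [[-3, 2], [-8, 5]]  ->  [[18363, -11759], [47612, -30489]]
... * rho(a^-1) = [[3, 1], [-4, -1]]  ->  [[102125, 30122], [264792, 78101]]
tr = 102125 + 78101 = 180226

180226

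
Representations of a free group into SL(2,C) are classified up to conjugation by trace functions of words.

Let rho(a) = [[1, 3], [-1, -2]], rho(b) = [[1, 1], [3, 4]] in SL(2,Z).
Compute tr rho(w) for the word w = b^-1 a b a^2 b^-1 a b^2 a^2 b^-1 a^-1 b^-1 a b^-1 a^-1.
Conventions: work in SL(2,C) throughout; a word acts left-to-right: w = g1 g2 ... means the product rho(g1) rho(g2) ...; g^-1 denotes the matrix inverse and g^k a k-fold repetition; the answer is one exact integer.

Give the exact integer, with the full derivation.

-19986

rho(b^-1) = [[4, -1], [-3, 1]]
... * rho(a) = [[1, 3], [-1, -2]]  ->  [[5, 14], [-4, -11]]
... * rho(b) = [[1, 1], [3, 4]]  ->  [[47, 61], [-37, -48]]
... * rho(a) = [[1, 3], [-1, -2]]  ->  [[-14, 19], [11, -15]]
... * rho(a) = [[1, 3], [-1, -2]]  ->  [[-33, -80], [26, 63]]
... * rho(b^-1) = [[4, -1], [-3, 1]]  ->  [[108, -47], [-85, 37]]
... * rho(a) = [[1, 3], [-1, -2]]  ->  [[155, 418], [-122, -329]]
... * rho(b) = [[1, 1], [3, 4]]  ->  [[1409, 1827], [-1109, -1438]]
... * rho(b) = [[1, 1], [3, 4]]  ->  [[6890, 8717], [-5423, -6861]]
... * rho(a) = [[1, 3], [-1, -2]]  ->  [[-1827, 3236], [1438, -2547]]
... * rho(a) = [[1, 3], [-1, -2]]  ->  [[-5063, -11953], [3985, 9408]]
... * rho(b^-1) = [[4, -1], [-3, 1]]  ->  [[15607, -6890], [-12284, 5423]]
... * rho(a^-1) = [[-2, -3], [1, 1]]  ->  [[-38104, -53711], [29991, 42275]]
... * rho(b^-1) = [[4, -1], [-3, 1]]  ->  [[8717, -15607], [-6861, 12284]]
... * rho(a) = [[1, 3], [-1, -2]]  ->  [[24324, 57365], [-19145, -45151]]
... * rho(b^-1) = [[4, -1], [-3, 1]]  ->  [[-74799, 33041], [58873, -26006]]
... * rho(a^-1) = [[-2, -3], [1, 1]]  ->  [[182639, 257438], [-143752, -202625]]
tr = 182639 + -202625 = -19986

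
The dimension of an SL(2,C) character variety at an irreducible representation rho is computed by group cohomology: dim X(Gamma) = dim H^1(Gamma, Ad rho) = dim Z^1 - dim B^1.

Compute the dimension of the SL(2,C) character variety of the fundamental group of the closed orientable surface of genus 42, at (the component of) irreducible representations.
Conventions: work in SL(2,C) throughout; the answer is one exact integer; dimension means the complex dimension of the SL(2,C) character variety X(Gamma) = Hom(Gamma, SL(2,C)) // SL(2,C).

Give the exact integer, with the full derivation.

246

Gamma = pi_1(Sigma_42) = < a_1, b_1, ..., a_42, b_42 | prod [a_i, b_i] > has 2g = 84 generators and 1 relator.
A cocycle assigns one sl_2 vector per generator subject to the relator condition d_2(z) = 0: dim of the unconstrained space is 3*2g = 252.
At an irreducible rho, H^2 = coker(d_2) vanishes (Poincare duality: H^2 is dual to H^0 = invariants = 0), so d_2 is surjective onto sl_2 and dim Z^1 = 252 - 3 = 249.
Coboundaries contribute dim B^1 = 3 (injective at irreducible rho).
dim H^1 = 249 - 3 = 246 = dim X.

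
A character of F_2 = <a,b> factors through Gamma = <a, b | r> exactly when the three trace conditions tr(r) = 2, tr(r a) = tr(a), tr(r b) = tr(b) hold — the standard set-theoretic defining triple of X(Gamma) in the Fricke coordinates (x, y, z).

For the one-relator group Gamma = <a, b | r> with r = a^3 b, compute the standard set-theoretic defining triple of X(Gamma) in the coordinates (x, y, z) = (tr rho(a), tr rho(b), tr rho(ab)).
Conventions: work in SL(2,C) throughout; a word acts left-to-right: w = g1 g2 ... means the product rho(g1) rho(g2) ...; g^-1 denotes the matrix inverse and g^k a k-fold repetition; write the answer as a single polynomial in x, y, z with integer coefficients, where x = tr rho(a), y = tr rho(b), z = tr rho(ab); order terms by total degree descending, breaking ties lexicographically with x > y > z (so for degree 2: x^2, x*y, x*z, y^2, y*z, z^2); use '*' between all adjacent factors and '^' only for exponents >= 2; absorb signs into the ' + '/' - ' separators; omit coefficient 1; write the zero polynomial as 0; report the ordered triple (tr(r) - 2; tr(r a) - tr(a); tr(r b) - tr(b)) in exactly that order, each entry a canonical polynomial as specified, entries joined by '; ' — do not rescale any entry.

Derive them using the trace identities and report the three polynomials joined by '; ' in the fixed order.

so trace(b a^2) = trace(a)*trace(b a) - trace(b)   [square of a] = x*z - y
so trace(a^3 b) = trace(a)*trace(b a^2) - trace(b a)   [square of a] = x^2*z - x*y - z
trace(a^3 b a) = trace(a)*trace(a^2 b a) - trace(a^2 b) = x^3*z - x^2*y - 2*x*z + y
reduce: trace(a^2) = trace(a)*trace(a) - trace(1) = x^2 - 2
so trace(b^2 a^2) = trace(b)*trace(a^2 b) - trace(a^2) = x*y*z - x^2 - y^2 + 2
so trace(b^2 a) = trace(b)*trace(a b) - trace(a) = y*z - x
trace(a^3 b^2) = trace(a)*trace(b^2 a^2) - trace(b^2 a) = x^2*y*z - x^3 - x*y^2 - y*z + 3*x
assemble the triple (trace(r) - 2; trace(r a) - x; trace(r b) - y)

x^2*z - x*y - z - 2; x^3*z - x^2*y - 2*x*z - x + y; x^2*y*z - x^3 - x*y^2 - y*z + 3*x - y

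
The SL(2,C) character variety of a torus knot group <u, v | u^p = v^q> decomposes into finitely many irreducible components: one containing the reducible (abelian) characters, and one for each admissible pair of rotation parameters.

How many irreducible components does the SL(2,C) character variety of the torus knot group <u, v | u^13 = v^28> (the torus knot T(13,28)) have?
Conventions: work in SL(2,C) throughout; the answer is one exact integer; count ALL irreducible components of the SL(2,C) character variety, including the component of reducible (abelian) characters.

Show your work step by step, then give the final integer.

163

In the torus knot group T(13,28), u^13 = v^28 is central, so an irreducible representation sends it to +I or -I (Schur).
On an irreducible component, tr(u) is locked at 2*cos(pi*alpha/13) for some alpha in 1..12, and tr(v) at 2*cos(pi*beta/28) for some beta in 1..27.
The two central values (-1)^alpha I and (-1)^beta I must be the same matrix, so alpha and beta share a parity.
Counting: 6 odd alphas x 14 odd betas + 6 even alphas x 13 even betas = 84 + 78 = 162.
That is 162 components of irreducible characters, and with the reducible (abelian) component the total is 163.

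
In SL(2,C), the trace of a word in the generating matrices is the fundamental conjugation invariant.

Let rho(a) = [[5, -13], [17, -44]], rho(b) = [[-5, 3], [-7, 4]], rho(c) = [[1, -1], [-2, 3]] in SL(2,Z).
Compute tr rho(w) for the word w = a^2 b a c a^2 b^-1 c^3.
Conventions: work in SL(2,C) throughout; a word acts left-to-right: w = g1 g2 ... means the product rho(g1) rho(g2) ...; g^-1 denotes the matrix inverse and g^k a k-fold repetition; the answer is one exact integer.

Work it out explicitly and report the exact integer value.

rho(a) = [[5, -13], [17, -44]]
... * rho(a) = [[5, -13], [17, -44]]  ->  [[-196, 507], [-663, 1715]]
... * rho(b) = [[-5, 3], [-7, 4]]  ->  [[-2569, 1440], [-8690, 4871]]
... * rho(a) = [[5, -13], [17, -44]]  ->  [[11635, -29963], [39357, -101354]]
... * rho(c) = [[1, -1], [-2, 3]]  ->  [[71561, -101524], [242065, -343419]]
... * rho(a) = [[5, -13], [17, -44]]  ->  [[-1368103, 3536763], [-4627798, 11963591]]
... * rho(a) = [[5, -13], [17, -44]]  ->  [[53284456, -137832233], [180242057, -466236630]]
... * rho(b^-1) = [[4, -3], [7, -5]]  ->  [[-751687807, 529307797], [-2542688182, 1790456979]]
... * rho(c) = [[1, -1], [-2, 3]]  ->  [[-1810303401, 2339611198], [-6123602140, 7914059119]]
... * rho(c) = [[1, -1], [-2, 3]]  ->  [[-6489525797, 8829136995], [-21951720378, 29865779497]]
... * rho(c) = [[1, -1], [-2, 3]]  ->  [[-24147799787, 32976936782], [-81683279372, 111549058869]]
tr = -24147799787 + 111549058869 = 87401259082

87401259082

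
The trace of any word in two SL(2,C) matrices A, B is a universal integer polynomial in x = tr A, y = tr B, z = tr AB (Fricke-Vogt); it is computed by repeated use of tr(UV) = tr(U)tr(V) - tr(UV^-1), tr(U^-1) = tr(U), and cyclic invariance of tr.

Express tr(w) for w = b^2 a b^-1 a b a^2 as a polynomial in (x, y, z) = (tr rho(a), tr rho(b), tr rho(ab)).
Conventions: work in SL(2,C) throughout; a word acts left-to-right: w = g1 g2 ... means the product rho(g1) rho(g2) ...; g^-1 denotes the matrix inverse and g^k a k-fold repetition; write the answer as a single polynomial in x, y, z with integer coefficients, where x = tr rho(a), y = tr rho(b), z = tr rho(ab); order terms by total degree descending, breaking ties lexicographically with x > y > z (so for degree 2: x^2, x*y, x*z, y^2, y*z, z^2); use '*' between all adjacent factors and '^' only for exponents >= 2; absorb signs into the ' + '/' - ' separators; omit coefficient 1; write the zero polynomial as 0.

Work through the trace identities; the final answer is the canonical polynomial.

x^2*y^2*z^2 - x^3*y*z - 2*x*y^3*z - x*y*z^3 + x^2*y^2 + x^2*z^2 + y^4 + y^2*z^2 + 3*x*y*z - x^2 - 4*y^2 - z^2 + 2

trace(a b a b) = trace(a b)*trace(a b) - trace(1)   [split at repeated a] = z^2 - 2
trace(a b a) = trace(a)*trace(b a) - trace(b) = x*z - y
trace(b a b^2 a) = trace(b)*trace(a b a b) - trace(a b a) = y*z^2 - x*z - y
trace(b a b) = trace(b)*trace(a b) - trace(a) = y*z - x
and trace(b a b^2) = trace(b)*trace(b a b) - trace(b a) = y^2*z - x*y - z
trace(b^2 a^2 b a) = trace(a)*trace(b a b^2 a) - trace(b a b^2) = x*y*z^2 - x^2*z - y^2*z + z
trace(a^2) = trace(a)*trace(a) - trace(1) = x^2 - 2
next, trace(b a^2 b) = trace(b)*trace(a^2 b) - trace(a^2) = x*y*z - x^2 - y^2 + 2
trace(b^2 a^2 b) = trace(b)*trace(b a^2 b) - trace(b a^2) = x*y^2*z - x^2*y - y^3 - x*z + 3*y
and trace(a b a^2 b^2 a) = trace(a)*trace(b^2 a^2 b a) - trace(b^2 a^2 b) = x^2*y*z^2 - x^3*z - 2*x*y^2*z + x^2*y + y^3 + 2*x*z - 3*y
next, trace(a b a b a b) = trace(a b a b)*trace(a b) - trace(b a)   [split at repeated a] = z^3 - 3*z
trace(a b a b a) = trace(a)*trace(b a b a) - trace(b a b) = x*z^2 - y*z - x
trace(b^2 a b a b a) = trace(b)*trace(a b a b a b) - trace(a b a b a) = y*z^3 - x*z^2 - 2*y*z + x
trace(b^2 a b a b) = trace(b)*trace(a b a b^2) - trace(a b a b) = y^2*z^2 - x*y*z - y^2 - z^2 + 2
trace(a b a^2 b^2 a b) = trace(a)*trace(b^2 a b a b a) - trace(b^2 a b a b) = x*y*z^3 - x^2*z^2 - y^2*z^2 - x*y*z + x^2 + y^2 + z^2 - 2
trace(b^2 a b^-1 a b a^2) = trace(a b a^2 b^2 a)*trace(b) - trace(a b a^2 b^2 a b) = x^2*y^2*z^2 - x^3*y*z - 2*x*y^3*z - x*y*z^3 + x^2*y^2 + x^2*z^2 + y^4 + y^2*z^2 + 3*x*y*z - x^2 - 4*y^2 - z^2 + 2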